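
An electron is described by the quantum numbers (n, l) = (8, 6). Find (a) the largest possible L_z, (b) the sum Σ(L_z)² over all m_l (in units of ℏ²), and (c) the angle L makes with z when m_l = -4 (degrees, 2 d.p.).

L_z,max = lℏ = 6ℏ.
Σ m_l² = 182, so Σ(L_z)² = 182 ℏ².
For m_l = -4: cos θ = -4/√42, θ ≈ 128.11°.

L_z,max = 6ℏ; Σ(L_z)² = 182 ℏ²; θ(m_l=-4) ≈ 128.11°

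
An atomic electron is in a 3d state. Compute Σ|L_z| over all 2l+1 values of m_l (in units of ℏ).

Σ|L_z| = 6 ℏ

The 3d subshell has l = 2.
The allowed m_l values are -2, -1, 0, 1, 2.
Σ|m_l| = l(l+1) = 6.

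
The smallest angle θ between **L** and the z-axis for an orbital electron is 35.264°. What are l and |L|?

At minimum angle, m_l = l, so cos θ = l/√(l(l+1)); cos²θ = l/(l+1) = 0.6667.
Thus l = 0.6667/(1 − 0.6667) ≈ 2.
Then |L| = ℏ√(2·3) = √6 ℏ.

l = 2, |L| = √6 ℏ ≈ 2.449ℏ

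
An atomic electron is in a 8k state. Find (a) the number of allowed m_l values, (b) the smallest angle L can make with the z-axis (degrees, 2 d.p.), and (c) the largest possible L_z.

15 values; θ_min ≈ 20.70°; L_z,max = 7ℏ

8k means n = 8, l = 7.
There are 2l+1 = 15 values of m_l.
cos θ_min = 7/√56, so θ_min ≈ 20.70°.
L_z,max = lℏ = 7ℏ.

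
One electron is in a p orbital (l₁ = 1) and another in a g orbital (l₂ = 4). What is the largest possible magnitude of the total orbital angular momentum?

|L_tot|_max = √30 ℏ ≈ 5.477ℏ

By the triangle rule, |l₁ − l₂| ≤ L ≤ l₁ + l₂.
Allowed values: L = 3, 4, 5.
The largest magnitude corresponds to L = 5: |L_tot| = ℏ√(5·6) = √30 ℏ.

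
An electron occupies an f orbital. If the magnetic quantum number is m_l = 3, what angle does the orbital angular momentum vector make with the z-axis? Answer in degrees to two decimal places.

θ ≈ 30.00°

For an f orbital, l = 3.
|L| = ℏ√(l(l+1)) = 2√3 ℏ.
L_z = m_l ℏ = 3ℏ.
cos θ = L_z/|L| = 3/√12, so θ ≈ 30.00°.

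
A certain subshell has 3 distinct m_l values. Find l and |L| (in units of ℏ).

l = 1, |L| = √2 ℏ ≈ 1.414ℏ

Since there are 2l+1 = 3 values of m_l, l = 1.
Then |L| = √(l(l+1)) ℏ = √2 ℏ.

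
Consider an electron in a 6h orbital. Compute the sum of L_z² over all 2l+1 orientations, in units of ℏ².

The 6h subshell has l = 5.
m_l runs from −5 to 5, i.e. {-5, -4, -3, -2, -1, 0, 1, 2, 3, 4, 5}.
Summing m² from −5 to 5: Σ m_l² = 110.

Σ(L_z)² = 110 ℏ²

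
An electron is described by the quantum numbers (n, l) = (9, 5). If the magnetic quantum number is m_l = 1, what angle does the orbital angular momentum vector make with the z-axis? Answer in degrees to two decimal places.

θ ≈ 79.48°

|L|² = l(l+1)ℏ² = 30ℏ², so |L| = √30 ℏ.
L_z = m_l ℏ = 1ℏ.
cos θ = L_z/|L| = 1/√30, so θ ≈ 79.48°.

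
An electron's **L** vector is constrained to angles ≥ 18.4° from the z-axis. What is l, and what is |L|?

l = 9, |L| = 3√10 ℏ ≈ 9.487ℏ

At minimum angle, m_l = l, so cos θ = l/√(l(l+1)); cos²θ = l/(l+1) = 0.9004.
l = cos²θ/sin²θ ≈ 9.
Then |L| = ℏ√(9·10) = 3√10 ℏ.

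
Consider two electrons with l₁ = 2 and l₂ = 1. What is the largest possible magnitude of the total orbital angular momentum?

Angular momentum addition gives L = |l₁ − l₂|, …, l₁ + l₂.
Allowed values: L = 1, 2, 3.
The largest magnitude corresponds to L = 3: |L_tot| = ℏ√(3·4) = 2√3 ℏ.

|L_tot|_max = 2√3 ℏ ≈ 3.464ℏ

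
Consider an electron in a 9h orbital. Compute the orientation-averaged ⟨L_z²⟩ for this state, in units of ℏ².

For 9h, l = 5.
The allowed m_l values are -5, -4, -3, -2, -1, 0, 1, 2, 3, 4, 5.
⟨L_z²⟩ = ℏ²·(Σ m_l²)/(2l+1) = ℏ²·110/11 = 10ℏ².

⟨L_z²⟩ = 10 ℏ²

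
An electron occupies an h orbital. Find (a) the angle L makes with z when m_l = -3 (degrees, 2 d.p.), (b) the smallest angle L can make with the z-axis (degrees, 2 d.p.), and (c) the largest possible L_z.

θ(m_l=-3) ≈ 123.21°; θ_min ≈ 24.09°; L_z,max = 5ℏ

The letter h corresponds to l = 5.
For m_l = -3: cos θ = -3/√30, θ ≈ 123.21°.
cos θ_min = 5/√30, so θ_min ≈ 24.09°.
L_z,max = lℏ = 5ℏ.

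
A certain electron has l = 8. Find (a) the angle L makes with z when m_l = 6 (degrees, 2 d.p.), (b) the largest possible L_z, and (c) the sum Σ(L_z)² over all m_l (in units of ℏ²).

For m_l = 6: cos θ = 6/√72, θ ≈ 45.00°.
L_z,max = lℏ = 8ℏ.
Σ m_l² = 408, so Σ(L_z)² = 408 ℏ².

θ(m_l=6) ≈ 45.00°; L_z,max = 8ℏ; Σ(L_z)² = 408 ℏ²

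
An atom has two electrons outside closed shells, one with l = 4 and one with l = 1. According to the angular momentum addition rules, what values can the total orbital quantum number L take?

By the triangle rule, |l₁ − l₂| ≤ L ≤ l₁ + l₂.
So L can be 3, 4, 5.

L = 3, 4, 5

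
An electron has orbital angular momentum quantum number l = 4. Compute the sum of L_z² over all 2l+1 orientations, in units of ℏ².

Σ(L_z)² = 60 ℏ²

The allowed m_l values are -4, -3, -2, -1, 0, 1, 2, 3, 4.
Summing m² from −4 to 4: Σ m_l² = 60.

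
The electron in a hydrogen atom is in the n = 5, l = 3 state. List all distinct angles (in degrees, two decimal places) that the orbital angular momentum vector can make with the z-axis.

θ ∈ {30.00°, 54.74°, 73.22°, 90.00°, 106.78°, 125.26°, 150.00°}

|L|² = l(l+1)ℏ² = 12ℏ², so |L| = 2√3 ℏ.
cos θ = m_l/√12 for each m_l ∈ {-3, -2, -1, 0, 1, 2, 3}.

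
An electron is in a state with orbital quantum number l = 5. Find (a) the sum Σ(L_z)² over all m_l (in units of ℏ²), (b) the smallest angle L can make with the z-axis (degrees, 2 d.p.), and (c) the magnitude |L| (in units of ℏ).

Σ(L_z)² = 110 ℏ²; θ_min ≈ 24.09°; |L| = √30 ℏ ≈ 5.477ℏ

Σ m_l² = 110, so Σ(L_z)² = 110 ℏ².
cos θ_min = 5/√30, so θ_min ≈ 24.09°.
|L| = ℏ√(5·6) = √30 ℏ ≈ 5.477ℏ.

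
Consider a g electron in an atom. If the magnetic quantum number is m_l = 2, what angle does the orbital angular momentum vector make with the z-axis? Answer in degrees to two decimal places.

θ ≈ 63.43°

For a g orbital, l = 4.
|L| = ℏ√(l(l+1)) = 2√5 ℏ.
L_z = m_l ℏ = 2ℏ.
cos θ = L_z/|L| = 2/√20, so θ ≈ 63.43°.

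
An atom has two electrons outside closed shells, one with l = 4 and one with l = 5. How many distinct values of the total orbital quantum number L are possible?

9

Angular momentum addition gives L = |l₁ − l₂|, …, l₁ + l₂.
L ∈ {1, 2, 3, 4, 5, 6, 7, 8, 9}.
That is 9 values.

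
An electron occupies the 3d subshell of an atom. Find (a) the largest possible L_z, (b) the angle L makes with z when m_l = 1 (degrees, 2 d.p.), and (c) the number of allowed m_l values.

L_z,max = 2ℏ; θ(m_l=1) ≈ 65.91°; 5 values

The 3d subshell has l = 2.
L_z,max = lℏ = 2ℏ.
For m_l = 1: cos θ = 1/√6, θ ≈ 65.91°.
There are 2l+1 = 5 values of m_l.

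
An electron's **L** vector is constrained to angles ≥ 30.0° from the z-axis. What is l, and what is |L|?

l = 3, |L| = 2√3 ℏ ≈ 3.464ℏ

cos²θ_min = l/(l+1) = 0.7500.
Solving: l = 3.
Then |L| = ℏ√(3·4) = 2√3 ℏ.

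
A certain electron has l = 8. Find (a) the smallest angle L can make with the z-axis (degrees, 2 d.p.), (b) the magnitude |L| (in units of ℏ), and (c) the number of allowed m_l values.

θ_min ≈ 19.47°; |L| = 6√2 ℏ ≈ 8.485ℏ; 17 values

cos θ_min = 8/√72, so θ_min ≈ 19.47°.
|L| = ℏ√(8·9) = 6√2 ℏ ≈ 8.485ℏ.
There are 2l+1 = 17 values of m_l.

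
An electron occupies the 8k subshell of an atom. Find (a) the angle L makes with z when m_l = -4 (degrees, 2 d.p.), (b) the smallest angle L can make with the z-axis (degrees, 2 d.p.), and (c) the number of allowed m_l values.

θ(m_l=-4) ≈ 122.31°; θ_min ≈ 20.70°; 15 values

The 8k subshell has l = 7.
For m_l = -4: cos θ = -4/√56, θ ≈ 122.31°.
cos θ_min = 7/√56, so θ_min ≈ 20.70°.
There are 2l+1 = 15 values of m_l.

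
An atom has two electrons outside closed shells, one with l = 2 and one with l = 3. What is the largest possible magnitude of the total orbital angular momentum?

Angular momentum addition gives L = |l₁ − l₂|, …, l₁ + l₂.
L ∈ {1, 2, 3, 4, 5}.
The largest magnitude corresponds to L = 5: |L_tot| = ℏ√(5·6) = √30 ℏ.

|L_tot|_max = √30 ℏ ≈ 5.477ℏ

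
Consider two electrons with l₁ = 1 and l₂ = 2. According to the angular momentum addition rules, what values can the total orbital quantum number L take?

L = 1, 2, 3

L runs from |1 − 2| = 1 to 1 + 2 = 3.
So L can be 1, 2, 3.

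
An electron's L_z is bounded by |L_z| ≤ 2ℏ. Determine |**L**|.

|L| = √6 ℏ ≈ 2.449ℏ

Since max m_l = l, l = 2.
Then |L| = ℏ√(2·3) = √6 ℏ.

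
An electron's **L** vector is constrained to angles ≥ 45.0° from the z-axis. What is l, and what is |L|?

At minimum angle, m_l = l, so cos θ = l/√(l(l+1)); cos²θ = l/(l+1) = 0.5000.
l = cos²θ/sin²θ ≈ 1.
Then |L| = ℏ√(1·2) = √2 ℏ.

l = 1, |L| = √2 ℏ ≈ 1.414ℏ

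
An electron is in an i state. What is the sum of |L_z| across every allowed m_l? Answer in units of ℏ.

Σ|L_z| = 42 ℏ

The letter i corresponds to l = 6.
m_l ∈ {-6, -5, -4, -3, -2, -1, 0, 1, 2, 3, 4, 5, 6}.
Σ|m_l| = 2(1+2+…+6) = 42.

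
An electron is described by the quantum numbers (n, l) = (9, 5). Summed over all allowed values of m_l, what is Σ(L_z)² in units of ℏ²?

m_l runs from −5 to 5, i.e. {-5, -4, -3, -2, -1, 0, 1, 2, 3, 4, 5}.
Σ m_l² = l(l+1)(2l+1)/3 = 5·6·11/3 = 110.

Σ(L_z)² = 110 ℏ²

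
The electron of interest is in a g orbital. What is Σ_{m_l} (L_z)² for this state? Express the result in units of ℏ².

A g state has l = 4.
m_l runs from −4 to 4, i.e. {-4, -3, -2, -1, 0, 1, 2, 3, 4}.
Σ m_l² = l(l+1)(2l+1)/3 = 4·5·9/3 = 60.

Σ(L_z)² = 60 ℏ²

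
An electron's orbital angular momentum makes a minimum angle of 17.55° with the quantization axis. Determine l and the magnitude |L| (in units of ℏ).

l = 10, |L| = √110 ℏ ≈ 10.488ℏ

At minimum angle, m_l = l, so cos θ = l/√(l(l+1)); cos²θ = l/(l+1) = 0.9091.
l = cos²θ/sin²θ ≈ 10.
Then |L| = ℏ√(10·11) = √110 ℏ.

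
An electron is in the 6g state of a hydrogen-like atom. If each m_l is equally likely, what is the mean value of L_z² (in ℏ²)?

⟨L_z²⟩ = 6.667 ℏ²

The 6g subshell has l = 4.
The allowed m_l values are -4, -3, -2, -1, 0, 1, 2, 3, 4.
⟨L_z²⟩ = ℏ²·(Σ m_l²)/(2l+1) = ℏ²·60/9 = 6.667ℏ².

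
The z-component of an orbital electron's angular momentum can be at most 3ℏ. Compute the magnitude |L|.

|L| = 2√3 ℏ ≈ 3.464ℏ

Since max m_l = l, l = 3.
|L| = ℏ√(l(l+1)) = 2√3 ℏ.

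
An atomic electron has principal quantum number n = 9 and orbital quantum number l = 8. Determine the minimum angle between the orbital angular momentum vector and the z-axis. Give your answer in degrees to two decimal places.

|L| = ℏ√(l(l+1)) = 6√2 ℏ.
The smallest angle corresponds to the largest L_z, i.e. m_l = l = 8, giving L_z = 8ℏ.
cos θ_min = 8/√72, so θ_min ≈ 19.47°.

θ_min ≈ 19.47°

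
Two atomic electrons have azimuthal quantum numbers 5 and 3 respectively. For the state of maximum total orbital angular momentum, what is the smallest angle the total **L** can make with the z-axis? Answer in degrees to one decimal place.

By the triangle rule, |l₁ − l₂| ≤ L ≤ l₁ + l₂.
So L can be 2, 3, 4, 5, 6, 7, 8.
The maximum is L = 8, with |L_tot| = ℏ√(8·9) = 6√2 ℏ.
The minimum angle with z is arccos(8/√72) ≈ 19.5°.

θ_min ≈ 19.5°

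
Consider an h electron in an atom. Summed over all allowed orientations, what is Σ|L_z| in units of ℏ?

Σ|L_z| = 30 ℏ

For an h orbital, l = 5.
m_l runs from −5 to 5, i.e. {-5, -4, -3, -2, -1, 0, 1, 2, 3, 4, 5}.
Σ|m_l| = 2·5(5+1)/2 = 30.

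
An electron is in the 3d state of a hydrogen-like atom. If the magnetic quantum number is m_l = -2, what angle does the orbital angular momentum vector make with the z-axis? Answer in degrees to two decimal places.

3d means n = 3, l = 2.
|L|² = l(l+1)ℏ² = 6ℏ², so |L| = √6 ℏ.
L_z = m_l ℏ = −2ℏ.
cos θ = L_z/|L| = -2/√6, so θ ≈ 144.74°.

θ ≈ 144.74°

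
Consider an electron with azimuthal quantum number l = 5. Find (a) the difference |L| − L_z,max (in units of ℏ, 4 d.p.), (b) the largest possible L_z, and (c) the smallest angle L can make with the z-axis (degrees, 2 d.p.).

|L|−L_z,max ≈ 0.4772ℏ; L_z,max = 5ℏ; θ_min ≈ 24.09°

|L| − L_z,max = (√30 − 5)ℏ ≈ 0.4772ℏ.
L_z,max = lℏ = 5ℏ.
cos θ_min = 5/√30, so θ_min ≈ 24.09°.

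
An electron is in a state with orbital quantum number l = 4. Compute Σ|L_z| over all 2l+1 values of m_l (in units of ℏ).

Σ|L_z| = 20 ℏ

m_l runs from −4 to 4, i.e. {-4, -3, -2, -1, 0, 1, 2, 3, 4}.
Σ|m_l| = 2(1+2+…+4) = 20.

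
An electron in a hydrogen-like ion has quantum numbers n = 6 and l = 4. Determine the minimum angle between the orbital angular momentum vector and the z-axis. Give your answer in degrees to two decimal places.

|L|² = l(l+1)ℏ² = 20ℏ², so |L| = 2√5 ℏ.
The smallest angle corresponds to the largest L_z, i.e. m_l = l = 4, giving L_z = 4ℏ.
cos θ_min = 4/√20, so θ_min ≈ 26.57°.

θ_min ≈ 26.57°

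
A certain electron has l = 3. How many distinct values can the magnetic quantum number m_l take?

7

The number of m_l values is 2l + 1 = 2·3 + 1 = 7.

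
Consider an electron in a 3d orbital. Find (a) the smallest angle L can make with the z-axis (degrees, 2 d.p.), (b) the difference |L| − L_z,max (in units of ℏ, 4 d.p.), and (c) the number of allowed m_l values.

θ_min ≈ 35.26°; |L|−L_z,max ≈ 0.4495ℏ; 5 values

The 3d subshell has l = 2.
cos θ_min = 2/√6, so θ_min ≈ 35.26°.
|L| − L_z,max = (√6 − 2)ℏ ≈ 0.4495ℏ.
There are 2l+1 = 5 values of m_l.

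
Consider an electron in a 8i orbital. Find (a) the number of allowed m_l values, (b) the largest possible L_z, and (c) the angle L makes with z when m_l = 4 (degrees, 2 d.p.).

8i means n = 8, l = 6.
There are 2l+1 = 13 values of m_l.
L_z,max = lℏ = 6ℏ.
For m_l = 4: cos θ = 4/√42, θ ≈ 51.89°.

13 values; L_z,max = 6ℏ; θ(m_l=4) ≈ 51.89°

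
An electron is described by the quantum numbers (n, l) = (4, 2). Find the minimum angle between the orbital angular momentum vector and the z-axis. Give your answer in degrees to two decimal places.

θ_min ≈ 35.26°

|L|² = l(l+1)ℏ² = 6ℏ², so |L| = √6 ℏ.
The smallest angle corresponds to the largest L_z, i.e. m_l = l = 2, giving L_z = 2ℏ.
cos θ_min = 2/√6, so θ_min ≈ 35.26°.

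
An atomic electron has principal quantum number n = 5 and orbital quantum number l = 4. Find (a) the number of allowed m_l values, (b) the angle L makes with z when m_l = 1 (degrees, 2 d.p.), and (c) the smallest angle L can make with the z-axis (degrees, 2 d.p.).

9 values; θ(m_l=1) ≈ 77.08°; θ_min ≈ 26.57°

There are 2l+1 = 9 values of m_l.
For m_l = 1: cos θ = 1/√20, θ ≈ 77.08°.
cos θ_min = 4/√20, so θ_min ≈ 26.57°.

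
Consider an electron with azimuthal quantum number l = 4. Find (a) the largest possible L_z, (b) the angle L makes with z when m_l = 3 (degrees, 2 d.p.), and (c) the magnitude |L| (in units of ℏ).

L_z,max = lℏ = 4ℏ.
For m_l = 3: cos θ = 3/√20, θ ≈ 47.87°.
|L| = ℏ√(4·5) = 2√5 ℏ ≈ 4.472ℏ.

L_z,max = 4ℏ; θ(m_l=3) ≈ 47.87°; |L| = 2√5 ℏ ≈ 4.472ℏ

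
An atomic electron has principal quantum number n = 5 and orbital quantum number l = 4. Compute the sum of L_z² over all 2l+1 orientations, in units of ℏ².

Σ(L_z)² = 60 ℏ²

The allowed m_l values are -4, -3, -2, -1, 0, 1, 2, 3, 4.
Summing m² from −4 to 4: Σ m_l² = 60.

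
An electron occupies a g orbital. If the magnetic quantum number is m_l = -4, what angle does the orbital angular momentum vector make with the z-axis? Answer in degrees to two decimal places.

A g state has l = 4.
|L|² = l(l+1)ℏ² = 20ℏ², so |L| = 2√5 ℏ.
L_z = m_l ℏ = −4ℏ.
cos θ = L_z/|L| = -4/√20, so θ ≈ 153.43°.

θ ≈ 153.43°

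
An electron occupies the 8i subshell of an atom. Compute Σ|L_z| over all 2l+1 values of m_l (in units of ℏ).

Σ|L_z| = 42 ℏ

8i means n = 8, l = 6.
m_l ∈ {-6, -5, -4, -3, -2, -1, 0, 1, 2, 3, 4, 5, 6}.
Σ|m_l| = 2(1+2+…+6) = 42.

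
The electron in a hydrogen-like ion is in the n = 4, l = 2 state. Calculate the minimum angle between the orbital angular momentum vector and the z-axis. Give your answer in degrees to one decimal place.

|L| = ℏ√(l(l+1)) = √6 ℏ.
The smallest angle corresponds to the largest L_z, i.e. m_l = l = 2, giving L_z = 2ℏ.
cos θ_min = 2/√6, so θ_min ≈ 35.3°.

θ_min ≈ 35.3°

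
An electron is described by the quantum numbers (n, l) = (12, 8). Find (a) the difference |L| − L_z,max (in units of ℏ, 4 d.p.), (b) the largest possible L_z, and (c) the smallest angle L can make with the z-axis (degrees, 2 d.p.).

|L|−L_z,max ≈ 0.4853ℏ; L_z,max = 8ℏ; θ_min ≈ 19.47°

|L| − L_z,max = (6√2 − 8)ℏ ≈ 0.4853ℏ.
L_z,max = lℏ = 8ℏ.
cos θ_min = 8/√72, so θ_min ≈ 19.47°.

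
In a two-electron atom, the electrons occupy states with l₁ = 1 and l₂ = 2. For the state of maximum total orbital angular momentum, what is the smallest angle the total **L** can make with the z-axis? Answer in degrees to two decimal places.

θ_min ≈ 30.00°

L runs from |1 − 2| = 1 to 1 + 2 = 3.
L ∈ {1, 2, 3}.
The maximum is L = 3, with |L_tot| = ℏ√(3·4) = 2√3 ℏ.
The minimum angle with z is arccos(3/√12) ≈ 30.00°.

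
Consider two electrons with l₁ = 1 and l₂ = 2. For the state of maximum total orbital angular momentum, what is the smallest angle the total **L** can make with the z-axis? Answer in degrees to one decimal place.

θ_min ≈ 30.0°

Angular momentum addition gives L = |l₁ − l₂|, …, l₁ + l₂.
L ∈ {1, 2, 3}.
The maximum is L = 3, with |L_tot| = ℏ√(3·4) = 2√3 ℏ.
The minimum angle with z is arccos(3/√12) ≈ 30.0°.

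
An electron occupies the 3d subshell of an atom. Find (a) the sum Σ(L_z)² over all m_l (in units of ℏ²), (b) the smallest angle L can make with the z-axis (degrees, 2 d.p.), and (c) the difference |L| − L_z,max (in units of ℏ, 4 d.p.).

For 3d, l = 2.
Σ m_l² = 10, so Σ(L_z)² = 10 ℏ².
cos θ_min = 2/√6, so θ_min ≈ 35.26°.
|L| − L_z,max = (√6 − 2)ℏ ≈ 0.4495ℏ.

Σ(L_z)² = 10 ℏ²; θ_min ≈ 35.26°; |L|−L_z,max ≈ 0.4495ℏ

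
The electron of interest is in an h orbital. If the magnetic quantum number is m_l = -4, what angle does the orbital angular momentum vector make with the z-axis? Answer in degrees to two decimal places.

θ ≈ 136.91°

For an h orbital, l = 5.
|L|² = l(l+1)ℏ² = 30ℏ², so |L| = √30 ℏ.
L_z = m_l ℏ = −4ℏ.
cos θ = L_z/|L| = -4/√30, so θ ≈ 136.91°.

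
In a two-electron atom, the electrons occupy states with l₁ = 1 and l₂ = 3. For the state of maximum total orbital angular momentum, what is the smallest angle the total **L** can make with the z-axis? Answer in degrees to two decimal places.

θ_min ≈ 26.57°

L runs from |1 − 3| = 2 to 1 + 3 = 4.
So L can be 2, 3, 4.
The maximum is L = 4, with |L_tot| = ℏ√(4·5) = 2√5 ℏ.
The minimum angle with z is arccos(4/√20) ≈ 26.57°.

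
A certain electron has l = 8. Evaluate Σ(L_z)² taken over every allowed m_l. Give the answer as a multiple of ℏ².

m_l runs from −8 to 8, i.e. {-8, -7, -6, -5, -4, -3, -2, -1, 0, 1, 2, 3, 4, 5, 6, 7, 8}.
Summing m² from −8 to 8: Σ m_l² = 408.

Σ(L_z)² = 408 ℏ²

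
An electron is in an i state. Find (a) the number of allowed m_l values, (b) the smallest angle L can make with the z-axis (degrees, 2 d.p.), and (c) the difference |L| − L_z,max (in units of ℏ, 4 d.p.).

An i state has l = 6.
There are 2l+1 = 13 values of m_l.
cos θ_min = 6/√42, so θ_min ≈ 22.21°.
|L| − L_z,max = (√42 − 6)ℏ ≈ 0.4807ℏ.

13 values; θ_min ≈ 22.21°; |L|−L_z,max ≈ 0.4807ℏ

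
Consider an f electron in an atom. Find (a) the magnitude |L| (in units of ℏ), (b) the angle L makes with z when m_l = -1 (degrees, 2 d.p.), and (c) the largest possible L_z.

An f state has l = 3.
|L| = ℏ√(3·4) = 2√3 ℏ ≈ 3.464ℏ.
For m_l = -1: cos θ = -1/√12, θ ≈ 106.78°.
L_z,max = lℏ = 3ℏ.

|L| = 2√3 ℏ ≈ 3.464ℏ; θ(m_l=-1) ≈ 106.78°; L_z,max = 3ℏ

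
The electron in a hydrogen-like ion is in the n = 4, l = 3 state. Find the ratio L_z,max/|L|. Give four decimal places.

L_z,max/|L| = 0.8660

|L| = 2√3 ℏ ≈ 3.4641ℏ, while L_z,max = lℏ = 3ℏ.
L_z,max/|L| = 3/√12 = 0.8660.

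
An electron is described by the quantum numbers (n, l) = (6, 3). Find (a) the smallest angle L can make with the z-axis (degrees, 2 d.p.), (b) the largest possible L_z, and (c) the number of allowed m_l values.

cos θ_min = 3/√12, so θ_min ≈ 30.00°.
L_z,max = lℏ = 3ℏ.
There are 2l+1 = 7 values of m_l.

θ_min ≈ 30.00°; L_z,max = 3ℏ; 7 values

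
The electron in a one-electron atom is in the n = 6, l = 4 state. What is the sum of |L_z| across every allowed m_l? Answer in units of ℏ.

Σ|L_z| = 20 ℏ

m_l runs from −4 to 4, i.e. {-4, -3, -2, -1, 0, 1, 2, 3, 4}.
Σ|m_l| = 2·4(4+1)/2 = 20.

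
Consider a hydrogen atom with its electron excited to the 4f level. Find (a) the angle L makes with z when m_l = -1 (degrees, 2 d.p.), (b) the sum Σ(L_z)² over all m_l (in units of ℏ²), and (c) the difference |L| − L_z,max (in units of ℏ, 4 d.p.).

The 4f level has l = 3.
For m_l = -1: cos θ = -1/√12, θ ≈ 106.78°.
Σ m_l² = 28, so Σ(L_z)² = 28 ℏ².
|L| − L_z,max = (2√3 − 3)ℏ ≈ 0.4641ℏ.

θ(m_l=-1) ≈ 106.78°; Σ(L_z)² = 28 ℏ²; |L|−L_z,max ≈ 0.4641ℏ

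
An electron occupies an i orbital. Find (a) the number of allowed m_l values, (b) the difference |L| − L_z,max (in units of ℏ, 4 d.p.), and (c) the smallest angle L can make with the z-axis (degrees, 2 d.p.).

For an i orbital, l = 6.
There are 2l+1 = 13 values of m_l.
|L| − L_z,max = (√42 − 6)ℏ ≈ 0.4807ℏ.
cos θ_min = 6/√42, so θ_min ≈ 22.21°.

13 values; |L|−L_z,max ≈ 0.4807ℏ; θ_min ≈ 22.21°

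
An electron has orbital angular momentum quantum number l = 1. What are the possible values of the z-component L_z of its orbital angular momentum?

L_z ∈ {−ℏ, 0, ℏ}

L_z = m_l ℏ with m_l ranging from −l to +l in integer steps.
For l = 1: m_l ∈ {-1, 0, 1}.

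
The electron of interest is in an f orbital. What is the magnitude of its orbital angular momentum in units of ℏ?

For an f orbital, l = 3.
|L| = ℏ√(l(l+1)) = ℏ√(3·4) = 2√3 ℏ

|L| = 2√3 ℏ ≈ 3.464ℏ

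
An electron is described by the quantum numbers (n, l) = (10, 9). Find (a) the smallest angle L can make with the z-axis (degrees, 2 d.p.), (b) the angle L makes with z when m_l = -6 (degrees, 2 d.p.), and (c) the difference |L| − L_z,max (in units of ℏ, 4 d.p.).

cos θ_min = 9/√90, so θ_min ≈ 18.43°.
For m_l = -6: cos θ = -6/√90, θ ≈ 129.23°.
|L| − L_z,max = (3√10 − 9)ℏ ≈ 0.4868ℏ.

θ_min ≈ 18.43°; θ(m_l=-6) ≈ 129.23°; |L|−L_z,max ≈ 0.4868ℏ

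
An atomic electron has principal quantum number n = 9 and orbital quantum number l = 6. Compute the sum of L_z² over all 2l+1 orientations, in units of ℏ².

m_l runs from −6 to 6, i.e. {-6, -5, -4, -3, -2, -1, 0, 1, 2, 3, 4, 5, 6}.
Σ m_l² = l(l+1)(2l+1)/3 = 6·7·13/3 = 182.

Σ(L_z)² = 182 ℏ²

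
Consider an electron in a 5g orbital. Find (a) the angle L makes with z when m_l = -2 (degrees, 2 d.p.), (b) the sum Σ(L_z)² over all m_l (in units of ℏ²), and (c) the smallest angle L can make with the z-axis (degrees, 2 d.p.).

θ(m_l=-2) ≈ 116.57°; Σ(L_z)² = 60 ℏ²; θ_min ≈ 26.57°

5g means n = 5, l = 4.
For m_l = -2: cos θ = -2/√20, θ ≈ 116.57°.
Σ m_l² = 60, so Σ(L_z)² = 60 ℏ².
cos θ_min = 4/√20, so θ_min ≈ 26.57°.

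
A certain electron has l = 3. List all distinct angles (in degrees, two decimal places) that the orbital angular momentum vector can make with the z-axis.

|L|² = l(l+1)ℏ² = 12ℏ², so |L| = 2√3 ℏ.
cos θ = m_l/√12 for each m_l ∈ {-3, -2, -1, 0, 1, 2, 3}.

θ ∈ {30.00°, 54.74°, 73.22°, 90.00°, 106.78°, 125.26°, 150.00°}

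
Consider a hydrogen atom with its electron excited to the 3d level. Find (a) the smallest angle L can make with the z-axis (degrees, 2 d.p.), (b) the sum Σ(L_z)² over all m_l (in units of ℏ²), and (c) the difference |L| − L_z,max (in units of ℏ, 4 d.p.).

The 3d level has l = 2.
cos θ_min = 2/√6, so θ_min ≈ 35.26°.
Σ m_l² = 10, so Σ(L_z)² = 10 ℏ².
|L| − L_z,max = (√6 − 2)ℏ ≈ 0.4495ℏ.

θ_min ≈ 35.26°; Σ(L_z)² = 10 ℏ²; |L|−L_z,max ≈ 0.4495ℏ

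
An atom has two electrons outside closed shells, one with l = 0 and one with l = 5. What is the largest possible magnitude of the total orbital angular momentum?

|L_tot|_max = √30 ℏ ≈ 5.477ℏ

Angular momentum addition gives L = |l₁ − l₂|, …, l₁ + l₂.
So L can be 5.
The largest magnitude corresponds to L = 5: |L_tot| = ℏ√(5·6) = √30 ℏ.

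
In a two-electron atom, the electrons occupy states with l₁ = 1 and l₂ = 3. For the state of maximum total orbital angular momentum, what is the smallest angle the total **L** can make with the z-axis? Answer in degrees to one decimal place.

The total orbital quantum number L ranges from |l₁ − l₂| to l₁ + l₂ in integer steps.
Allowed values: L = 2, 3, 4.
The maximum is L = 4, with |L_tot| = ℏ√(4·5) = 2√5 ℏ.
The minimum angle with z is arccos(4/√20) ≈ 26.6°.

θ_min ≈ 26.6°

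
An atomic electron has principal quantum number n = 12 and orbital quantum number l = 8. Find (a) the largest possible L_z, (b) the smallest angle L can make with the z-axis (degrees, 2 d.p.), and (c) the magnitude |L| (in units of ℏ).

L_z,max = 8ℏ; θ_min ≈ 19.47°; |L| = 6√2 ℏ ≈ 8.485ℏ

L_z,max = lℏ = 8ℏ.
cos θ_min = 8/√72, so θ_min ≈ 19.47°.
|L| = ℏ√(8·9) = 6√2 ℏ ≈ 8.485ℏ.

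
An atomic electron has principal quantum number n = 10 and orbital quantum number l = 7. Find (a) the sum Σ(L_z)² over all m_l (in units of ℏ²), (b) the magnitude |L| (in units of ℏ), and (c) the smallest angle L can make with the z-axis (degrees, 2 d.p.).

Σ m_l² = 280, so Σ(L_z)² = 280 ℏ².
|L| = ℏ√(7·8) = 2√14 ℏ ≈ 7.483ℏ.
cos θ_min = 7/√56, so θ_min ≈ 20.70°.

Σ(L_z)² = 280 ℏ²; |L| = 2√14 ℏ ≈ 7.483ℏ; θ_min ≈ 20.70°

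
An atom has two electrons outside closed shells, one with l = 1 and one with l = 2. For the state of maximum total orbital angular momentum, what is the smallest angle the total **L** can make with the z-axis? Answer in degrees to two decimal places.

θ_min ≈ 30.00°

Angular momentum addition gives L = |l₁ − l₂|, …, l₁ + l₂.
Allowed values: L = 1, 2, 3.
The maximum is L = 3, with |L_tot| = ℏ√(3·4) = 2√3 ℏ.
The minimum angle with z is arccos(3/√12) ≈ 30.00°.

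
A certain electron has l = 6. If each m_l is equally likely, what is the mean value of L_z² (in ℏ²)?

⟨L_z²⟩ = 14 ℏ²

m_l ∈ {-6, -5, -4, -3, -2, -1, 0, 1, 2, 3, 4, 5, 6}.
⟨L_z²⟩ = ℏ²·(Σ m_l²)/(2l+1) = ℏ²·182/13 = 14ℏ².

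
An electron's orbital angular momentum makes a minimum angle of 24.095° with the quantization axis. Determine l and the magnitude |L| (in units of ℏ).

l = 5, |L| = √30 ℏ ≈ 5.477ℏ

cos θ_min = l/√(l(l+1)) = √(l/(l+1)), so l/(l+1) = cos²(24.095°) = 0.8333.
l = cos²θ/sin²θ ≈ 5.
Then |L| = ℏ√(5·6) = √30 ℏ.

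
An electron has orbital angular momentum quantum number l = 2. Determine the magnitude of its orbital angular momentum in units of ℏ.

|L| = √6 ℏ ≈ 2.449ℏ

|L| = ℏ√(l(l+1)) = ℏ√(2·3) = √6 ℏ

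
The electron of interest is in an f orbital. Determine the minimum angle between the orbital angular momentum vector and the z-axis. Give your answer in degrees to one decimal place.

θ_min ≈ 30.0°

F corresponds to l = 3.
|L| = √(l(l+1)) ℏ = 2√3 ℏ.
The smallest angle corresponds to the largest L_z, i.e. m_l = l = 3, giving L_z = 3ℏ.
cos θ_min = 3/√12, so θ_min ≈ 30.0°.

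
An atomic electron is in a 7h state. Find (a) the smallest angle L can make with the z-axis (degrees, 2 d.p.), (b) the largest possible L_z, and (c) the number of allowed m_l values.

θ_min ≈ 24.09°; L_z,max = 5ℏ; 11 values

7h means n = 7, l = 5.
cos θ_min = 5/√30, so θ_min ≈ 24.09°.
L_z,max = lℏ = 5ℏ.
There are 2l+1 = 11 values of m_l.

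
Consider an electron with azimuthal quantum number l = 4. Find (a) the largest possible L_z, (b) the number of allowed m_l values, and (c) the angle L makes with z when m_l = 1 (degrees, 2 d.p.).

L_z,max = 4ℏ; 9 values; θ(m_l=1) ≈ 77.08°

L_z,max = lℏ = 4ℏ.
There are 2l+1 = 9 values of m_l.
For m_l = 1: cos θ = 1/√20, θ ≈ 77.08°.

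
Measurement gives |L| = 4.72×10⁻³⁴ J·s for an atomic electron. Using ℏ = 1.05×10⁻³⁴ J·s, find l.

|L|/ℏ = (4.72×10⁻³⁴)/(1.05×10⁻³⁴) ≈ 4.495.
Set l(l+1) = 20.21; the integer solution is l = 4.

l = 4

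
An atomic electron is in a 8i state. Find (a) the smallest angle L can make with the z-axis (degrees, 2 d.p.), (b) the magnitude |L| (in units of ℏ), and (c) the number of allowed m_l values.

For 8i, l = 6.
cos θ_min = 6/√42, so θ_min ≈ 22.21°.
|L| = ℏ√(6·7) = √42 ℏ ≈ 6.481ℏ.
There are 2l+1 = 13 values of m_l.

θ_min ≈ 22.21°; |L| = √42 ℏ ≈ 6.481ℏ; 13 values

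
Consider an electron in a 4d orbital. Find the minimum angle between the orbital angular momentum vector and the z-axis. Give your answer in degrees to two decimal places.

θ_min ≈ 35.26°

For 4d, l = 2.
|L| = √(l(l+1)) ℏ = √6 ℏ.
The smallest angle corresponds to the largest L_z, i.e. m_l = l = 2, giving L_z = 2ℏ.
cos θ_min = 2/√6, so θ_min ≈ 35.26°.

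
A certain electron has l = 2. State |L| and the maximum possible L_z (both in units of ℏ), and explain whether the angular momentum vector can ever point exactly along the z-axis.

|L| = √6 ℏ ≈ 2.4495ℏ, while L_z,max = lℏ = 2ℏ.
Since |L| > L_z,max, the vector can never point exactly along z; the closest it comes is θ_min = arccos(2/√6) ≈ 35.3°.

No: L_z,max = 2ℏ < |L| = √6 ℏ ≈ 2.449ℏ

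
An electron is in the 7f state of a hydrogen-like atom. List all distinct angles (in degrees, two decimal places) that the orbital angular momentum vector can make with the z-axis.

θ ∈ {30.00°, 54.74°, 73.22°, 90.00°, 106.78°, 125.26°, 150.00°}

7f means n = 7, l = 3.
|L|² = l(l+1)ℏ² = 12ℏ², so |L| = 2√3 ℏ.
cos θ = m_l/√12 for each m_l ∈ {-3, -2, -1, 0, 1, 2, 3}.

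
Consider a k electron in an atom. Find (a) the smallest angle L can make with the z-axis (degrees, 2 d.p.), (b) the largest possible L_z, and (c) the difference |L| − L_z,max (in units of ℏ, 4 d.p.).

θ_min ≈ 20.70°; L_z,max = 7ℏ; |L|−L_z,max ≈ 0.4833ℏ

A k state has l = 7.
cos θ_min = 7/√56, so θ_min ≈ 20.70°.
L_z,max = lℏ = 7ℏ.
|L| − L_z,max = (2√14 − 7)ℏ ≈ 0.4833ℏ.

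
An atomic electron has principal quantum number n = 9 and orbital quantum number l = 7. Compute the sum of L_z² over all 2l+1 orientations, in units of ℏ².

m_l runs from −7 to 7, i.e. {-7, -6, -5, -4, -3, -2, -1, 0, 1, 2, 3, 4, 5, 6, 7}.
Σ m_l² = 2·(1 + 4 + 9 + 16 + 25 + 36 + 49) = 280.

Σ(L_z)² = 280 ℏ²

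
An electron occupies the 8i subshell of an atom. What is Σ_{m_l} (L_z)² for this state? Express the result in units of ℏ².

The 8i subshell has l = 6.
m_l runs from −6 to 6, i.e. {-6, -5, -4, -3, -2, -1, 0, 1, 2, 3, 4, 5, 6}.
Summing m² from −6 to 6: Σ m_l² = 182.

Σ(L_z)² = 182 ℏ²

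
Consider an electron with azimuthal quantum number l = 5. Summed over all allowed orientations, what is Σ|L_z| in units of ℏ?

Σ|L_z| = 30 ℏ

The allowed m_l values are -5, -4, -3, -2, -1, 0, 1, 2, 3, 4, 5.
Σ|m_l| = l(l+1) = 30.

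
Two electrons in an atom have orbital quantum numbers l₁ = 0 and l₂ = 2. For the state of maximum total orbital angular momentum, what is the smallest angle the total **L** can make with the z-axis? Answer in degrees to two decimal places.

θ_min ≈ 35.26°

L runs from |0 − 2| = 2 to 0 + 2 = 2.
Allowed values: L = 2.
The maximum is L = 2, with |L_tot| = ℏ√(2·3) = √6 ℏ.
The minimum angle with z is arccos(2/√6) ≈ 35.26°.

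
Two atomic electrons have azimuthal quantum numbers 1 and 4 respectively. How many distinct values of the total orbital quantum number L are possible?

L runs from |1 − 4| = 3 to 1 + 4 = 5.
Allowed values: L = 3, 4, 5.
That is 3 values.

3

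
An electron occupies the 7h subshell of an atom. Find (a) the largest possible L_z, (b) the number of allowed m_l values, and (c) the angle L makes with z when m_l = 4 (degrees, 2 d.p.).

7h means n = 7, l = 5.
L_z,max = lℏ = 5ℏ.
There are 2l+1 = 11 values of m_l.
For m_l = 4: cos θ = 4/√30, θ ≈ 43.09°.

L_z,max = 5ℏ; 11 values; θ(m_l=4) ≈ 43.09°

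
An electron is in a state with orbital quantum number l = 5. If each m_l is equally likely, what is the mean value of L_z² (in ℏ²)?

m_l runs from −5 to 5, i.e. {-5, -4, -3, -2, -1, 0, 1, 2, 3, 4, 5}.
⟨L_z²⟩ = ℏ²·(Σ m_l²)/(2l+1) = ℏ²·110/11 = 10ℏ².

⟨L_z²⟩ = 10 ℏ²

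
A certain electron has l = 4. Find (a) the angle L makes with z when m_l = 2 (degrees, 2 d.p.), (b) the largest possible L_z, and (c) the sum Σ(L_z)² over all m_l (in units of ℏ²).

θ(m_l=2) ≈ 63.43°; L_z,max = 4ℏ; Σ(L_z)² = 60 ℏ²

For m_l = 2: cos θ = 2/√20, θ ≈ 63.43°.
L_z,max = lℏ = 4ℏ.
Σ m_l² = 60, so Σ(L_z)² = 60 ℏ².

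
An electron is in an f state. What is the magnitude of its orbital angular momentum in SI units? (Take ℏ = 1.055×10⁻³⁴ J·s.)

|L| = 3.655×10⁻³⁴ J·s

An f state has l = 3.
|L| = ℏ√(l(l+1)) = ℏ√(3·4) = 2√3 ℏ
Numerically, |L| = 3.464 × (1.055×10⁻³⁴ J·s) = 3.655×10⁻³⁴ J·s.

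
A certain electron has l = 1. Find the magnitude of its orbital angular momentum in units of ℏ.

|L| = ℏ√(l(l+1)) = ℏ√(1·2) = √2 ℏ

|L| = √2 ℏ ≈ 1.414ℏ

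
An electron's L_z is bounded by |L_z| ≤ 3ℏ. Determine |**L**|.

|L| = 2√3 ℏ ≈ 3.464ℏ

The maximum L_z equals lℏ, giving l = 3.
Then |L| = ℏ√(3·4) = 2√3 ℏ.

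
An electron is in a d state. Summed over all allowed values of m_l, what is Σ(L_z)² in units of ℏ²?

Σ(L_z)² = 10 ℏ²

A d state has l = 2.
m_l ∈ {-2, -1, 0, 1, 2}.
Summing m² from −2 to 2: Σ m_l² = 10.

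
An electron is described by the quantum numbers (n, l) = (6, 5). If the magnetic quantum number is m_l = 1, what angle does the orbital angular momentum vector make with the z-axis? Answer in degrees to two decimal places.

|L| = √(l(l+1)) ℏ = √30 ℏ.
L_z = m_l ℏ = 1ℏ.
cos θ = L_z/|L| = 1/√30, so θ ≈ 79.48°.

θ ≈ 79.48°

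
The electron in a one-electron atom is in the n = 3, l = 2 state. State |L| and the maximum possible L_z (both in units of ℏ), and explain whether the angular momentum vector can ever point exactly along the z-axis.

|L| = √6 ℏ ≈ 2.4495ℏ, while L_z,max = lℏ = 2ℏ.
Since |L| > L_z,max, the vector can never point exactly along z; the closest it comes is θ_min = arccos(2/√6) ≈ 35.3°.

No: L_z,max = 2ℏ < |L| = √6 ℏ ≈ 2.449ℏ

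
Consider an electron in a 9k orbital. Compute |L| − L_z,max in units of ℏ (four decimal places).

|L| − L_z,max ≈ 0.4833ℏ

For 9k, l = 7.
|L| = 2√14 ℏ ≈ 7.4833ℏ, while L_z,max = lℏ = 7ℏ.
The difference is (2√14 − 7)ℏ ≈ 0.4833ℏ.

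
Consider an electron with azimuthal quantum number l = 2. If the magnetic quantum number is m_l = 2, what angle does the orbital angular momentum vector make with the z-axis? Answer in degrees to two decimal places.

|L|² = l(l+1)ℏ² = 6ℏ², so |L| = √6 ℏ.
L_z = m_l ℏ = 2ℏ.
cos θ = L_z/|L| = 2/√6, so θ ≈ 35.26°.

θ ≈ 35.26°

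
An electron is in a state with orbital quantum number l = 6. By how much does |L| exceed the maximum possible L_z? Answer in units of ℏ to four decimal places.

|L| − L_z,max ≈ 0.4807ℏ

|L| = √42 ℏ ≈ 6.4807ℏ, while L_z,max = lℏ = 6ℏ.
The difference is (√42 − 6)ℏ ≈ 0.4807ℏ.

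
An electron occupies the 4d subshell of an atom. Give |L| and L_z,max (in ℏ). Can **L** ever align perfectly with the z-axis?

The 4d subshell has l = 2.
|L| = √6 ℏ ≈ 2.4495ℏ, while L_z,max = lℏ = 2ℏ.
Since |L| > L_z,max, the vector can never point exactly along z; the closest it comes is θ_min = arccos(2/√6) ≈ 35.3°.

No: L_z,max = 2ℏ < |L| = √6 ℏ ≈ 2.449ℏ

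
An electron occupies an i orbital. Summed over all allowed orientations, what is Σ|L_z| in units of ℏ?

An i state has l = 6.
m_l runs from −6 to 6, i.e. {-6, -5, -4, -3, -2, -1, 0, 1, 2, 3, 4, 5, 6}.
Σ|m_l| = 2(1+2+…+6) = 42.

Σ|L_z| = 42 ℏ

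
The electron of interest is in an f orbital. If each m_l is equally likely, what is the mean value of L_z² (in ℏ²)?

⟨L_z²⟩ = 4 ℏ²

The letter f corresponds to l = 3.
The allowed m_l values are -3, -2, -1, 0, 1, 2, 3.
⟨L_z²⟩ = ℏ²·(Σ m_l²)/(2l+1) = ℏ²·28/7 = 4ℏ².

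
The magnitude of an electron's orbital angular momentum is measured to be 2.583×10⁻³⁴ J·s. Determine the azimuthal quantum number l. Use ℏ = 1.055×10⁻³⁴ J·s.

Dividing by ℏ: |L|/ℏ ≈ 2.448.
l(l+1) ≈ 2.448² ≈ 5.99, so l = 2.

l = 2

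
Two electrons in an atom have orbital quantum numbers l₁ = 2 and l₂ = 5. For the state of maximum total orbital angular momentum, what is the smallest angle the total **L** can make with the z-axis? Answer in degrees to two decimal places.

The total orbital quantum number L ranges from |l₁ − l₂| to l₁ + l₂ in integer steps.
L ∈ {3, 4, 5, 6, 7}.
The maximum is L = 7, with |L_tot| = ℏ√(7·8) = 2√14 ℏ.
The minimum angle with z is arccos(7/√56) ≈ 20.70°.

θ_min ≈ 20.70°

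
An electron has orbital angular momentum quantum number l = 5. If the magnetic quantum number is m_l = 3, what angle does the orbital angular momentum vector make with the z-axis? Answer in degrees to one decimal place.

θ ≈ 56.8°

|L| = √(l(l+1)) ℏ = √30 ℏ.
L_z = m_l ℏ = 3ℏ.
cos θ = L_z/|L| = 3/√30, so θ ≈ 56.8°.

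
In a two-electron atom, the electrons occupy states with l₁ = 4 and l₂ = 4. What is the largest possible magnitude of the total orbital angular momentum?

|L_tot|_max = 6√2 ℏ ≈ 8.485ℏ

By the triangle rule, |l₁ − l₂| ≤ L ≤ l₁ + l₂.
Allowed values: L = 0, 1, 2, 3, 4, 5, 6, 7, 8.
The largest magnitude corresponds to L = 8: |L_tot| = ℏ√(8·9) = 6√2 ℏ.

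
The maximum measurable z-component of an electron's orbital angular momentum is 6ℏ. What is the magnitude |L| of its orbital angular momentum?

|L| = √42 ℏ ≈ 6.481ℏ

L_z,max = lℏ, so l = 6.
Then |L| = ℏ√(6·7) = √42 ℏ.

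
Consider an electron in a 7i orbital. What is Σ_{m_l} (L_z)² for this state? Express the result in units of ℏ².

Σ(L_z)² = 182 ℏ²

The 7i subshell has l = 6.
The allowed m_l values are -6, -5, -4, -3, -2, -1, 0, 1, 2, 3, 4, 5, 6.
Σ m_l² = l(l+1)(2l+1)/3 = 6·7·13/3 = 182.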